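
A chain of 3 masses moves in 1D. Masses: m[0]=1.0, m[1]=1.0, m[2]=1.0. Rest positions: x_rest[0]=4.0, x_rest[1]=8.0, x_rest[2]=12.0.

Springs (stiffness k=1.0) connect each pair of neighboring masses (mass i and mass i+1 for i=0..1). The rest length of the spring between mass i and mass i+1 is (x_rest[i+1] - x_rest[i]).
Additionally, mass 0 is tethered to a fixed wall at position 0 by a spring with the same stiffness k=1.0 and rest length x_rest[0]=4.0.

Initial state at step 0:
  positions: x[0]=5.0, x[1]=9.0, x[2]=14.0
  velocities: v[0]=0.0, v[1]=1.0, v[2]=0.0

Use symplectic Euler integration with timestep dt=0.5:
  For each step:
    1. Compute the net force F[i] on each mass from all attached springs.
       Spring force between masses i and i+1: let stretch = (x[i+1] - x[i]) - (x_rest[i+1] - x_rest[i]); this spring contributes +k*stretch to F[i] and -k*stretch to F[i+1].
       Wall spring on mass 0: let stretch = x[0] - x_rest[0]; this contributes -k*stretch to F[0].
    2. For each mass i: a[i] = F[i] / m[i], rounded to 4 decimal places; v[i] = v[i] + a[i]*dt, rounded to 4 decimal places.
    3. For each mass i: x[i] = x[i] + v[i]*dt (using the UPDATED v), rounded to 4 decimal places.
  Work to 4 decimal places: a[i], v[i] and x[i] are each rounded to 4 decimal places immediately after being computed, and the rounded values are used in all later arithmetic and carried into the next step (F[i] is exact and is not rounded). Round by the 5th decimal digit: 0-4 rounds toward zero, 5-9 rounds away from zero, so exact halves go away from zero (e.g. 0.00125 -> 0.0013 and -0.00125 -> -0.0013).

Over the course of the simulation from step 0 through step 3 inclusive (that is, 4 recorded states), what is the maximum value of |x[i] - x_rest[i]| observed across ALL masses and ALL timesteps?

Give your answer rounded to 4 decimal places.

Step 0: x=[5.0000 9.0000 14.0000] v=[0.0000 1.0000 0.0000]
Step 1: x=[4.7500 9.7500 13.7500] v=[-0.5000 1.5000 -0.5000]
Step 2: x=[4.5625 10.2500 13.5000] v=[-0.3750 1.0000 -0.5000]
Step 3: x=[4.6563 10.1406 13.4375] v=[0.1875 -0.2188 -0.1250]
Max displacement = 2.2500

Answer: 2.2500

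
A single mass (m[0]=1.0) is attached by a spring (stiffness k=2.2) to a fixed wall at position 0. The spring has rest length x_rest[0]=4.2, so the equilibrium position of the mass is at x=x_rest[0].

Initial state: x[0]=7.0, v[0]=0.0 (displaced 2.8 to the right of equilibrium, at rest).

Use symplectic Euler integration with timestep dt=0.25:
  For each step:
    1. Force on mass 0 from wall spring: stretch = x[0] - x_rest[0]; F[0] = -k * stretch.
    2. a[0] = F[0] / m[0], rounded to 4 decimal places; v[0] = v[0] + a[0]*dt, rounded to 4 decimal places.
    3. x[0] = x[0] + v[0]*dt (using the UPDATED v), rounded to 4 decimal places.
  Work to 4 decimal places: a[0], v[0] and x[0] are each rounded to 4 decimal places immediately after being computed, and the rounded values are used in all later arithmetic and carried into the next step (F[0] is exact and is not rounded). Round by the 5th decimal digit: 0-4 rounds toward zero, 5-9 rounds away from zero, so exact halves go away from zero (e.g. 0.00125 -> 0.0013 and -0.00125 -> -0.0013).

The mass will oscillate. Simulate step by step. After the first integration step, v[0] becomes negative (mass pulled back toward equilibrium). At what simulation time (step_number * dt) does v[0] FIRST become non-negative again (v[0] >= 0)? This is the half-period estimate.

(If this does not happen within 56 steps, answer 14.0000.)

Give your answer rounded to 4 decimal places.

Step 0: x=[7.0000] v=[0.0000]
Step 1: x=[6.6150] v=[-1.5400]
Step 2: x=[5.8979] v=[-2.8683]
Step 3: x=[4.9474] v=[-3.8022]
Step 4: x=[3.8941] v=[-4.2133]
Step 5: x=[2.8828] v=[-4.0451]
Step 6: x=[2.0526] v=[-3.3207]
Step 7: x=[1.5177] v=[-2.1396]
Step 8: x=[1.3516] v=[-0.6643]
Step 9: x=[1.5772] v=[0.9023]
First v>=0 after going negative at step 9, time=2.2500

Answer: 2.2500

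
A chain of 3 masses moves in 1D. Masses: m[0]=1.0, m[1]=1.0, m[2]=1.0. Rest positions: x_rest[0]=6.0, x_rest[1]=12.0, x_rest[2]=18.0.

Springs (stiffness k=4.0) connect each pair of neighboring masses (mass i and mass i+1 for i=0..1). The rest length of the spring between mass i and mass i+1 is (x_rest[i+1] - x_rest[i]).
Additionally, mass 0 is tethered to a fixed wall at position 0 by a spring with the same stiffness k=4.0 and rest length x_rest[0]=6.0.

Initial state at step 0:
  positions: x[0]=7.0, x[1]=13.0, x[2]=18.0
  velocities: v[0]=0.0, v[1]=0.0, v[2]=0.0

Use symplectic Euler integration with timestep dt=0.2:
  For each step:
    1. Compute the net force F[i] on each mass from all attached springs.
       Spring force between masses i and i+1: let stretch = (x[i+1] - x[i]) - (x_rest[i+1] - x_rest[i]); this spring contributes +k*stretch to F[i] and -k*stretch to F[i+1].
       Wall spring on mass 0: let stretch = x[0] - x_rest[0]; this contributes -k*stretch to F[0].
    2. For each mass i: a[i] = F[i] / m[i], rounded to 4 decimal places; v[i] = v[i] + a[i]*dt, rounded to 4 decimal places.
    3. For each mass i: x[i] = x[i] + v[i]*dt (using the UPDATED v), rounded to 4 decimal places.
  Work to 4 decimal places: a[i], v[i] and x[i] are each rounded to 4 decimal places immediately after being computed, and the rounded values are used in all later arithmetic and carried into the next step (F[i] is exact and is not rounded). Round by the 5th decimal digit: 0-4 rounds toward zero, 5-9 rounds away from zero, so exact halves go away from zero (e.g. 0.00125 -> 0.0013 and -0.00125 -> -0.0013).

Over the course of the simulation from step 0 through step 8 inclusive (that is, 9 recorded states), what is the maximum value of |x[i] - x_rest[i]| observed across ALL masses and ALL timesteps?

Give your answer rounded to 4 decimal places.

Answer: 1.0161

Derivation:
Step 0: x=[7.0000 13.0000 18.0000] v=[0.0000 0.0000 0.0000]
Step 1: x=[6.8400 12.8400 18.1600] v=[-0.8000 -0.8000 0.8000]
Step 2: x=[6.5456 12.5712 18.4288] v=[-1.4720 -1.3440 1.3440]
Step 3: x=[6.1680 12.2755 18.7204] v=[-1.8880 -1.4784 1.4579]
Step 4: x=[5.7807 12.0338 18.9408] v=[-1.9364 -1.2085 1.1020]
Step 5: x=[5.4690 11.8967 19.0161] v=[-1.5585 -0.6854 0.3764]
Step 6: x=[5.3107 11.8703 18.9123] v=[-0.7915 -0.1320 -0.5191]
Step 7: x=[5.3522 11.9211 18.6418] v=[0.2076 0.2539 -1.3527]
Step 8: x=[5.5884 11.9962 18.2559] v=[1.1810 0.3753 -1.9293]
Max displacement = 1.0161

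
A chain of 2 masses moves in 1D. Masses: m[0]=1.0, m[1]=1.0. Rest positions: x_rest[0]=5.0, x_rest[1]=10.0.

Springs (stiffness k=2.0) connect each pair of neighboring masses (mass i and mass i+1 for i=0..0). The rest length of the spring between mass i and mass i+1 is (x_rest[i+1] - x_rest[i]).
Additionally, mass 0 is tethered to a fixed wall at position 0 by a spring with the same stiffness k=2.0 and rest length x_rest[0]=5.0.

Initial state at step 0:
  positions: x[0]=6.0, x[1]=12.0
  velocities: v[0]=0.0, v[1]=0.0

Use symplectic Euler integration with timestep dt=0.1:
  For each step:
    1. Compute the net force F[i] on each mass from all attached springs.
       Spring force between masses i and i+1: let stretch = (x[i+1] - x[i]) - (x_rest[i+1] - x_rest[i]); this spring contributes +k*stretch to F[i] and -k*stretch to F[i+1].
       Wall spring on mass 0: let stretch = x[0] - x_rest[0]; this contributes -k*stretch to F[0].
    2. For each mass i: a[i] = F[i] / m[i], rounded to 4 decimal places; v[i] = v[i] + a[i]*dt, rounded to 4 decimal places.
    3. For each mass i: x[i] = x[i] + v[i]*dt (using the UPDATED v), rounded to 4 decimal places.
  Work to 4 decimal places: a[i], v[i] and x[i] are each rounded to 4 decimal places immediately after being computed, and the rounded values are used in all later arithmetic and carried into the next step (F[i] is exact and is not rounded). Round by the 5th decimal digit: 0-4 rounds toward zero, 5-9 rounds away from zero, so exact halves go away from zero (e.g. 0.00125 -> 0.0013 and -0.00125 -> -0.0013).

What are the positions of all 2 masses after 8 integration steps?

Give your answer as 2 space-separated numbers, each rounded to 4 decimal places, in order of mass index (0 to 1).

Step 0: x=[6.0000 12.0000] v=[0.0000 0.0000]
Step 1: x=[6.0000 11.9800] v=[0.0000 -0.2000]
Step 2: x=[5.9996 11.9404] v=[-0.0040 -0.3960]
Step 3: x=[5.9980 11.8820] v=[-0.0158 -0.5842]
Step 4: x=[5.9941 11.8059] v=[-0.0386 -0.7610]
Step 5: x=[5.9866 11.7136] v=[-0.0751 -0.9234]
Step 6: x=[5.9739 11.6067] v=[-0.1270 -1.0688]
Step 7: x=[5.9544 11.4872] v=[-0.1952 -1.1954]
Step 8: x=[5.9265 11.3570] v=[-0.2795 -1.3020]

Answer: 5.9265 11.3570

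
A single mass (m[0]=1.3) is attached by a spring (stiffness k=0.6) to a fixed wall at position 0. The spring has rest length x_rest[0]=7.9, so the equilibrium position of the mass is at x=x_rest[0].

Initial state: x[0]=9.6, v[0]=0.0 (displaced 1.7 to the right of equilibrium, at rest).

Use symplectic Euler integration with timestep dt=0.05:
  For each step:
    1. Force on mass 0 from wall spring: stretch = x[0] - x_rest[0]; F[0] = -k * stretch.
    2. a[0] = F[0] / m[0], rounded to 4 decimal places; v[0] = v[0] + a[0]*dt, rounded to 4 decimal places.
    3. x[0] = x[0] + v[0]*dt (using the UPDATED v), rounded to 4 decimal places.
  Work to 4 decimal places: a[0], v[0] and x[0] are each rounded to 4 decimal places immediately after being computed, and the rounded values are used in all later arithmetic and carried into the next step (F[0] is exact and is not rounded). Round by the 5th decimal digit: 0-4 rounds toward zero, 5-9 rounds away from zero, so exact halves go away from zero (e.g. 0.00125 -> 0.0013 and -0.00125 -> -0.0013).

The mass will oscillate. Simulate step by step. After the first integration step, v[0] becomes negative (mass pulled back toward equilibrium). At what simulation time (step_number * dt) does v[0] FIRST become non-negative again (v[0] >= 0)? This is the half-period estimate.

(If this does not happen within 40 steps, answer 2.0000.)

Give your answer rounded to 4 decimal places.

Step 0: x=[9.6000] v=[0.0000]
Step 1: x=[9.5980] v=[-0.0392]
Step 2: x=[9.5941] v=[-0.0784]
Step 3: x=[9.5882] v=[-0.1175]
Step 4: x=[9.5804] v=[-0.1565]
Step 5: x=[9.5706] v=[-0.1953]
Step 6: x=[9.5589] v=[-0.2339]
Step 7: x=[9.5453] v=[-0.2722]
Step 8: x=[9.5298] v=[-0.3102]
Step 9: x=[9.5124] v=[-0.3478]
Step 10: x=[9.4932] v=[-0.3850]
Step 11: x=[9.4721] v=[-0.4218]
Step 12: x=[9.4492] v=[-0.4581]
Step 13: x=[9.4245] v=[-0.4939]
Step 14: x=[9.3980] v=[-0.5291]
Step 15: x=[9.3698] v=[-0.5637]
Step 16: x=[9.3399] v=[-0.5976]
Step 17: x=[9.3084] v=[-0.6308]
Step 18: x=[9.2752] v=[-0.6633]
Step 19: x=[9.2405] v=[-0.6950]
Step 20: x=[9.2042] v=[-0.7259]
Step 21: x=[9.1664] v=[-0.7560]
Step 22: x=[9.1271] v=[-0.7852]
Step 23: x=[9.0864] v=[-0.8135]
Step 24: x=[9.0444] v=[-0.8409]
Step 25: x=[9.0010] v=[-0.8673]
Step 26: x=[8.9564] v=[-0.8927]
Step 27: x=[8.9105] v=[-0.9171]
Step 28: x=[8.8635] v=[-0.9404]
Step 29: x=[8.8154] v=[-0.9626]
Step 30: x=[8.7662] v=[-0.9837]
Step 31: x=[8.7160] v=[-1.0037]
Step 32: x=[8.6649] v=[-1.0225]
Step 33: x=[8.6129] v=[-1.0402]
Step 34: x=[8.5601] v=[-1.0567]
Step 35: x=[8.5065] v=[-1.0719]
Step 36: x=[8.4522] v=[-1.0859]
Step 37: x=[8.3973] v=[-1.0986]
Step 38: x=[8.3418] v=[-1.1101]
Step 39: x=[8.2858] v=[-1.1203]
Step 40: x=[8.2293] v=[-1.1292]
v[0] did not become non-negative within 40 steps; using fallback time=2.0000

Answer: 2.0000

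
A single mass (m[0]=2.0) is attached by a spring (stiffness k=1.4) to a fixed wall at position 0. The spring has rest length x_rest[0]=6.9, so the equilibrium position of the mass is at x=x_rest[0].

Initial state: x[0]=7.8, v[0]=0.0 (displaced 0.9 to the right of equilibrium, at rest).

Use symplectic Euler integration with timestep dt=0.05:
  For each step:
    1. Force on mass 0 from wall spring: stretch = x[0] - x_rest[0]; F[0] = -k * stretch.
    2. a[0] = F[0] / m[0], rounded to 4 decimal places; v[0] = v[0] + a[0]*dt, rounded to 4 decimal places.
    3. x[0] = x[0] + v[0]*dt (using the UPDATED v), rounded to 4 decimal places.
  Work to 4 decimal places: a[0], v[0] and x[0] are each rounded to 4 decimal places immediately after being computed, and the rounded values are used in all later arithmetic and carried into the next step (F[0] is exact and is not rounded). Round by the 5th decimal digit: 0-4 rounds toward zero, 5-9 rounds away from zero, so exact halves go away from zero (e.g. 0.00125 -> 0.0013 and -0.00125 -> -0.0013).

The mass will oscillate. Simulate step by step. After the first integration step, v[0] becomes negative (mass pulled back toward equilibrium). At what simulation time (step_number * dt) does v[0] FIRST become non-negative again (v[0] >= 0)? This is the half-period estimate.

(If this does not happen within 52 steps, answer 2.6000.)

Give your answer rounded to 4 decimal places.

Answer: 2.6000

Derivation:
Step 0: x=[7.8000] v=[0.0000]
Step 1: x=[7.7984] v=[-0.0315]
Step 2: x=[7.7953] v=[-0.0629]
Step 3: x=[7.7906] v=[-0.0942]
Step 4: x=[7.7843] v=[-0.1254]
Step 5: x=[7.7765] v=[-0.1564]
Step 6: x=[7.7671] v=[-0.1871]
Step 7: x=[7.7562] v=[-0.2175]
Step 8: x=[7.7438] v=[-0.2475]
Step 9: x=[7.7300] v=[-0.2770]
Step 10: x=[7.7147] v=[-0.3061]
Step 11: x=[7.6980] v=[-0.3346]
Step 12: x=[7.6799] v=[-0.3625]
Step 13: x=[7.6604] v=[-0.3898]
Step 14: x=[7.6396] v=[-0.4164]
Step 15: x=[7.6175] v=[-0.4423]
Step 16: x=[7.5941] v=[-0.4674]
Step 17: x=[7.5695] v=[-0.4917]
Step 18: x=[7.5437] v=[-0.5151]
Step 19: x=[7.5168] v=[-0.5376]
Step 20: x=[7.4888] v=[-0.5592]
Step 21: x=[7.4598] v=[-0.5798]
Step 22: x=[7.4298] v=[-0.5994]
Step 23: x=[7.3989] v=[-0.6179]
Step 24: x=[7.3671] v=[-0.6354]
Step 25: x=[7.3345] v=[-0.6518]
Step 26: x=[7.3012] v=[-0.6670]
Step 27: x=[7.2672] v=[-0.6810]
Step 28: x=[7.2325] v=[-0.6939]
Step 29: x=[7.1972] v=[-0.7055]
Step 30: x=[7.1614] v=[-0.7159]
Step 31: x=[7.1251] v=[-0.7251]
Step 32: x=[7.0885] v=[-0.7330]
Step 33: x=[7.0515] v=[-0.7396]
Step 34: x=[7.0143] v=[-0.7449]
Step 35: x=[6.9769] v=[-0.7489]
Step 36: x=[6.9393] v=[-0.7516]
Step 37: x=[6.9017] v=[-0.7530]
Step 38: x=[6.8640] v=[-0.7531]
Step 39: x=[6.8264] v=[-0.7518]
Step 40: x=[6.7889] v=[-0.7492]
Step 41: x=[6.7516] v=[-0.7453]
Step 42: x=[6.7146] v=[-0.7401]
Step 43: x=[6.6779] v=[-0.7336]
Step 44: x=[6.6416] v=[-0.7258]
Step 45: x=[6.6058] v=[-0.7168]
Step 46: x=[6.5705] v=[-0.7065]
Step 47: x=[6.5358] v=[-0.6950]
Step 48: x=[6.5017] v=[-0.6823]
Step 49: x=[6.4683] v=[-0.6684]
Step 50: x=[6.4356] v=[-0.6533]
Step 51: x=[6.4038] v=[-0.6370]
Step 52: x=[6.3728] v=[-0.6196]
v[0] did not become non-negative within 52 steps; using fallback time=2.6000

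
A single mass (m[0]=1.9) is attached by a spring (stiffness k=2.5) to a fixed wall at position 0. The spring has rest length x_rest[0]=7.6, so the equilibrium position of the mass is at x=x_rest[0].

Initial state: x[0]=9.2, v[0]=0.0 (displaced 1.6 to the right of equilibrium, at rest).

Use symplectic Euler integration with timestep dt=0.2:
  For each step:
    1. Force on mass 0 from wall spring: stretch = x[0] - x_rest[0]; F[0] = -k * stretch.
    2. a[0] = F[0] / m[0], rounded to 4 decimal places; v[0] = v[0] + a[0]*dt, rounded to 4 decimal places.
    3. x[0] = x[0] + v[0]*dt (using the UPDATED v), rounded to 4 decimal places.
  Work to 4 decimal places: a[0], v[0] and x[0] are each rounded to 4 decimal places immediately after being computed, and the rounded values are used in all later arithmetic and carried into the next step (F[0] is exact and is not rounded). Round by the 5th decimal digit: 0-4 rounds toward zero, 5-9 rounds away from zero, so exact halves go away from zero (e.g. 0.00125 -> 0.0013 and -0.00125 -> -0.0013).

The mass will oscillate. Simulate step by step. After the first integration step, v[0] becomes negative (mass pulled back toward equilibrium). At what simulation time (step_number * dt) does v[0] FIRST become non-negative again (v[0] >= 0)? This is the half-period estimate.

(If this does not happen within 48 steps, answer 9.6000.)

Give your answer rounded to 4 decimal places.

Answer: 2.8000

Derivation:
Step 0: x=[9.2000] v=[0.0000]
Step 1: x=[9.1158] v=[-0.4211]
Step 2: x=[8.9518] v=[-0.8200]
Step 3: x=[8.7167] v=[-1.1757]
Step 4: x=[8.4228] v=[-1.4696]
Step 5: x=[8.0856] v=[-1.6861]
Step 6: x=[7.7228] v=[-1.8139]
Step 7: x=[7.3536] v=[-1.8462]
Step 8: x=[6.9973] v=[-1.7814]
Step 9: x=[6.6727] v=[-1.6228]
Step 10: x=[6.3969] v=[-1.3788]
Step 11: x=[6.1845] v=[-1.0622]
Step 12: x=[6.0466] v=[-0.6897]
Step 13: x=[5.9904] v=[-0.2809]
Step 14: x=[6.0189] v=[0.1427]
First v>=0 after going negative at step 14, time=2.8000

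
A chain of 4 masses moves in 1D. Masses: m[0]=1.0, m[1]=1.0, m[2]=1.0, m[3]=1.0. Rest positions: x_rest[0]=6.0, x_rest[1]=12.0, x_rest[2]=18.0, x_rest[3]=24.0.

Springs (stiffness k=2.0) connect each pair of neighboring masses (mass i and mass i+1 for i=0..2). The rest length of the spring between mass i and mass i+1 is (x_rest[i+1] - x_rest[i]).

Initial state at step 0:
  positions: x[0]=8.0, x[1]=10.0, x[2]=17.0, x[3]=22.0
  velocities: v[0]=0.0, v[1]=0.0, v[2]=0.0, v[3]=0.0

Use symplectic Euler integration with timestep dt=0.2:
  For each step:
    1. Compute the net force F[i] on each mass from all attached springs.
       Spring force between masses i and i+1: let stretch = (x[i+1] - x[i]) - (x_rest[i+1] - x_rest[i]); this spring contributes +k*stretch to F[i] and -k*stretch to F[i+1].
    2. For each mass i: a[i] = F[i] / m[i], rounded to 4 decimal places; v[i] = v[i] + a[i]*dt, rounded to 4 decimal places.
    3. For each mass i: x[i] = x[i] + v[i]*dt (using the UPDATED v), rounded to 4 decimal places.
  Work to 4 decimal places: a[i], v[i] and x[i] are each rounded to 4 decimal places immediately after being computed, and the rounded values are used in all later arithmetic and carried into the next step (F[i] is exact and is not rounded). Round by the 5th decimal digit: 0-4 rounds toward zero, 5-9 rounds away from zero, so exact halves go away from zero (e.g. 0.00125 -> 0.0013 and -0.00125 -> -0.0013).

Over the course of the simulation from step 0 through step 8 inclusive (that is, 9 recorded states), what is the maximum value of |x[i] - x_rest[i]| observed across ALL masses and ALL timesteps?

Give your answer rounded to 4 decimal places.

Answer: 2.0053

Derivation:
Step 0: x=[8.0000 10.0000 17.0000 22.0000] v=[0.0000 0.0000 0.0000 0.0000]
Step 1: x=[7.6800 10.4000 16.8400 22.0800] v=[-1.6000 2.0000 -0.8000 0.4000]
Step 2: x=[7.0976 11.0976 16.5840 22.2208] v=[-2.9120 3.4880 -1.2800 0.7040]
Step 3: x=[6.3552 11.9141 16.3400 22.3907] v=[-3.7120 4.0826 -1.2198 0.8493]
Step 4: x=[5.5775 12.6400 16.2260 22.5565] v=[-3.8884 3.6294 -0.5699 0.8290]
Step 5: x=[4.8848 13.0878 16.3316 22.6959] v=[-3.4634 2.2388 0.5279 0.6968]
Step 6: x=[4.3684 13.1388 16.6868 22.8061] v=[-2.5822 0.2551 1.7761 0.5511]
Step 7: x=[4.0736 12.7720 17.2477 22.9068] v=[-1.4740 -1.8339 2.8046 0.5034]
Step 8: x=[3.9947 12.0674 17.9033 23.0348] v=[-0.3946 -3.5230 3.2780 0.6398]
Max displacement = 2.0053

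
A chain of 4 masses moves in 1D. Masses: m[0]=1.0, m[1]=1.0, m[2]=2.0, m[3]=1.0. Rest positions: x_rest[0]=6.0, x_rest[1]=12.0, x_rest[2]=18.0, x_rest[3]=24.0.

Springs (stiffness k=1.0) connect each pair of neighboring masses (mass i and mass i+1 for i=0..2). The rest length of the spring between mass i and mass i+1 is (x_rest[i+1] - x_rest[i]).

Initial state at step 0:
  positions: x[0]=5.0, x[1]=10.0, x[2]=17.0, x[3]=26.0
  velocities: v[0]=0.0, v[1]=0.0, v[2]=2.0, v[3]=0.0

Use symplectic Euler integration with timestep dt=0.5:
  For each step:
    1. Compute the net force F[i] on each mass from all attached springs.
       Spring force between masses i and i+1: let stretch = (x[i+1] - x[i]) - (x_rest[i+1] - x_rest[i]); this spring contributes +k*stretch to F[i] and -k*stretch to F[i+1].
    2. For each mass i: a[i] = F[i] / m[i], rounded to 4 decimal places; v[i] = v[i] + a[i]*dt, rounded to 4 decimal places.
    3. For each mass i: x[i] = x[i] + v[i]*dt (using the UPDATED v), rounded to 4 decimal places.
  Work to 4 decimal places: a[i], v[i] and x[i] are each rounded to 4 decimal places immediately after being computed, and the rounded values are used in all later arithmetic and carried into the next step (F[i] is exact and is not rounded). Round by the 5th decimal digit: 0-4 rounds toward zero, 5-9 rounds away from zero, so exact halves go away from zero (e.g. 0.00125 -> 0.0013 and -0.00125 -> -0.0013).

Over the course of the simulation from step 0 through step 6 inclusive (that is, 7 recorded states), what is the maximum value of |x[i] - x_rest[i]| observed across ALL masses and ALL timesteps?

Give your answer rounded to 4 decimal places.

Step 0: x=[5.0000 10.0000 17.0000 26.0000] v=[0.0000 0.0000 2.0000 0.0000]
Step 1: x=[4.7500 10.5000 18.2500 25.2500] v=[-0.5000 1.0000 2.5000 -1.5000]
Step 2: x=[4.4375 11.5000 19.4063 24.2500] v=[-0.6250 2.0000 2.3125 -2.0000]
Step 3: x=[4.3906 12.7110 20.1798 23.5391] v=[-0.0938 2.4219 1.5469 -1.4219]
Step 4: x=[4.9238 13.7091 20.4396 23.4883] v=[1.0664 1.9961 0.5195 -0.1016]
Step 5: x=[6.1534 14.1935 20.2391 24.1754] v=[2.4591 0.9687 -0.4010 1.3741]
Step 6: x=[7.8930 14.1792 19.7749 25.3784] v=[3.4792 -0.0286 -0.9284 2.4060]
Max displacement = 2.4396

Answer: 2.4396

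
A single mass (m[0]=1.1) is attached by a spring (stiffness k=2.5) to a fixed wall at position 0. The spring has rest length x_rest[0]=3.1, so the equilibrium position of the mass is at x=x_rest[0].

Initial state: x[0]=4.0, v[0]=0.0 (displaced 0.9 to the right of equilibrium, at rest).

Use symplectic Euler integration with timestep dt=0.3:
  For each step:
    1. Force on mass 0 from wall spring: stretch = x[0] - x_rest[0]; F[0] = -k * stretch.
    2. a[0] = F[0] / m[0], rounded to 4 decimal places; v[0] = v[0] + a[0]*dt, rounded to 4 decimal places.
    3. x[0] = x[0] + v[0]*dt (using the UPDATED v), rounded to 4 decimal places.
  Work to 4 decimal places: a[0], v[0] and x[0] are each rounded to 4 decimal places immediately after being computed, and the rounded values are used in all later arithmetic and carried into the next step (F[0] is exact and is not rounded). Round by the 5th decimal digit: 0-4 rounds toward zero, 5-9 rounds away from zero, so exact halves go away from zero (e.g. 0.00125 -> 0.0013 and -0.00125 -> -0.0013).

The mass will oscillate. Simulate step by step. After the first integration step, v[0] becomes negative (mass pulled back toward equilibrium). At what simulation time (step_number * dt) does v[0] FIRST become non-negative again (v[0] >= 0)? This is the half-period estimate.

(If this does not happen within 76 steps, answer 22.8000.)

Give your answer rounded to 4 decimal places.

Answer: 2.1000

Derivation:
Step 0: x=[4.0000] v=[0.0000]
Step 1: x=[3.8159] v=[-0.6137]
Step 2: x=[3.4854] v=[-1.1018]
Step 3: x=[3.0760] v=[-1.3646]
Step 4: x=[2.6715] v=[-1.3483]
Step 5: x=[2.3547] v=[-1.0561]
Step 6: x=[2.1903] v=[-0.5479]
Step 7: x=[2.2120] v=[0.0724]
First v>=0 after going negative at step 7, time=2.1000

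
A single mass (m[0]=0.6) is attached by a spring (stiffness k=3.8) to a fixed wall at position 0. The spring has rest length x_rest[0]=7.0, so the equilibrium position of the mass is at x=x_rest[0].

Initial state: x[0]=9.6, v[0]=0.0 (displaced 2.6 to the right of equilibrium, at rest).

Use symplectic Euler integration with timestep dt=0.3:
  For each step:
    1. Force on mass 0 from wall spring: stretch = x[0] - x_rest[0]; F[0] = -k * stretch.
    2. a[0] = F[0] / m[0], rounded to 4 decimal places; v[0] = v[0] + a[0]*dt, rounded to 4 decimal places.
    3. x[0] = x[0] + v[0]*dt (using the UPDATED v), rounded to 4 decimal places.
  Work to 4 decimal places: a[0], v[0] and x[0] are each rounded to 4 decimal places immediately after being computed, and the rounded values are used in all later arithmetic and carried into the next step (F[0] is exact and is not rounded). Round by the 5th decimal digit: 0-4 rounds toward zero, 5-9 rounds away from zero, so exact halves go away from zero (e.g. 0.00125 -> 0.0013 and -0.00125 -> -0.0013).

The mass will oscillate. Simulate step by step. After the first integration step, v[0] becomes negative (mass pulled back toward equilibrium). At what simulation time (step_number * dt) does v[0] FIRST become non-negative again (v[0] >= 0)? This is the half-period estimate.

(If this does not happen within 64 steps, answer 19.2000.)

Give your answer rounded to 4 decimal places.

Answer: 1.5000

Derivation:
Step 0: x=[9.6000] v=[0.0000]
Step 1: x=[8.1180] v=[-4.9400]
Step 2: x=[5.9987] v=[-7.0642]
Step 3: x=[4.4502] v=[-5.1617]
Step 4: x=[4.3551] v=[-0.3171]
Step 5: x=[5.7676] v=[4.7082]
First v>=0 after going negative at step 5, time=1.5000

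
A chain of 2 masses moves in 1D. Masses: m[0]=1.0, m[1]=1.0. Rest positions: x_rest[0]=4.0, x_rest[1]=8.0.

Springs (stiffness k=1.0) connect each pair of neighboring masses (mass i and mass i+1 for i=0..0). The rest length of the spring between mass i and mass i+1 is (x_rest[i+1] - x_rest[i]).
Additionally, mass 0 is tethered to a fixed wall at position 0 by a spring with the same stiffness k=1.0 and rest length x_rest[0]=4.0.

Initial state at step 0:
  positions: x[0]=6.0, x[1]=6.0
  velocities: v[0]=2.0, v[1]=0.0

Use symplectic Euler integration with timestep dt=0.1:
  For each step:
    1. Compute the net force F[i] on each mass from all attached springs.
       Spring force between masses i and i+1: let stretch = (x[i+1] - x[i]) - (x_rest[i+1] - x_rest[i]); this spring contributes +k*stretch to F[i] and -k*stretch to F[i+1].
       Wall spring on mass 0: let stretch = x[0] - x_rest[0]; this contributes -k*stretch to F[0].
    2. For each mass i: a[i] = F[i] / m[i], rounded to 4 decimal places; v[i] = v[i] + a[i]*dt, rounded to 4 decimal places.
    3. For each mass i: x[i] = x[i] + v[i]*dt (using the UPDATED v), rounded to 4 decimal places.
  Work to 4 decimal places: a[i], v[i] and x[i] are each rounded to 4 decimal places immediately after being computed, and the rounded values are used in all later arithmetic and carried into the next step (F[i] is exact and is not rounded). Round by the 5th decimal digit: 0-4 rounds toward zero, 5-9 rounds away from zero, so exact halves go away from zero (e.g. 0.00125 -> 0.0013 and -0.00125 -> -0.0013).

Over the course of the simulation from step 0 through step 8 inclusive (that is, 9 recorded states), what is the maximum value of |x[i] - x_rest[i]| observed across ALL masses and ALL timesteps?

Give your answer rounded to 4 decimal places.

Answer: 2.2321

Derivation:
Step 0: x=[6.0000 6.0000] v=[2.0000 0.0000]
Step 1: x=[6.1400 6.0400] v=[1.4000 0.4000]
Step 2: x=[6.2176 6.1210] v=[0.7760 0.8100]
Step 3: x=[6.2321 6.2430] v=[0.1446 1.2197]
Step 4: x=[6.1844 6.4049] v=[-0.4775 1.6186]
Step 5: x=[6.0770 6.6046] v=[-1.0739 1.9966]
Step 6: x=[5.9141 6.8390] v=[-1.6288 2.3438]
Step 7: x=[5.7013 7.1041] v=[-2.1277 2.6513]
Step 8: x=[5.4455 7.3952] v=[-2.5576 2.9110]
Max displacement = 2.2321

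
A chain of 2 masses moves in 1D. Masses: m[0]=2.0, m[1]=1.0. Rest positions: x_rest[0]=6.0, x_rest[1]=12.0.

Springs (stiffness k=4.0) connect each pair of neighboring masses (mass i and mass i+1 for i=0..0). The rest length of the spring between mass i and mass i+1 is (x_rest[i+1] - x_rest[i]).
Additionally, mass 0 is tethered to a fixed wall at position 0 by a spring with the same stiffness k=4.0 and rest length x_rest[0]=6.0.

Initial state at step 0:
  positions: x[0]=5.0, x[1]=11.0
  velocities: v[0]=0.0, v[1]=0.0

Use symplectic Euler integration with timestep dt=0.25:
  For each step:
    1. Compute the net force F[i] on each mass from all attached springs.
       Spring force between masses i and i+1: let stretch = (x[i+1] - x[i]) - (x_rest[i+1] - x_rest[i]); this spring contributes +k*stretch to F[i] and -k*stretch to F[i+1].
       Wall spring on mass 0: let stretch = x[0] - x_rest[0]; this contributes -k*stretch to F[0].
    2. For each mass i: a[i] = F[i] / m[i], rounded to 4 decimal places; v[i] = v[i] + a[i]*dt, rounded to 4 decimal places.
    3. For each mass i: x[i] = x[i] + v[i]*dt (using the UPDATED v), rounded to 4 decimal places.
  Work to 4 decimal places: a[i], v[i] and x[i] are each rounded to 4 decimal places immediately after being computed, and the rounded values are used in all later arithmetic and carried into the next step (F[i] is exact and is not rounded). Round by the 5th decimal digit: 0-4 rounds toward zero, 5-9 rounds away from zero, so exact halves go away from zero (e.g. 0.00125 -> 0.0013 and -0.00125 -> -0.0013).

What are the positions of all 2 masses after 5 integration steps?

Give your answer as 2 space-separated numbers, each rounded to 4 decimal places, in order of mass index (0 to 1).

Answer: 6.0676 11.7149

Derivation:
Step 0: x=[5.0000 11.0000] v=[0.0000 0.0000]
Step 1: x=[5.1250 11.0000] v=[0.5000 0.0000]
Step 2: x=[5.3438 11.0313] v=[0.8750 0.1250]
Step 3: x=[5.6055 11.1407] v=[1.0469 0.4375]
Step 4: x=[5.8585 11.3663] v=[1.0118 0.9023]
Step 5: x=[6.0676 11.7149] v=[0.8365 1.3945]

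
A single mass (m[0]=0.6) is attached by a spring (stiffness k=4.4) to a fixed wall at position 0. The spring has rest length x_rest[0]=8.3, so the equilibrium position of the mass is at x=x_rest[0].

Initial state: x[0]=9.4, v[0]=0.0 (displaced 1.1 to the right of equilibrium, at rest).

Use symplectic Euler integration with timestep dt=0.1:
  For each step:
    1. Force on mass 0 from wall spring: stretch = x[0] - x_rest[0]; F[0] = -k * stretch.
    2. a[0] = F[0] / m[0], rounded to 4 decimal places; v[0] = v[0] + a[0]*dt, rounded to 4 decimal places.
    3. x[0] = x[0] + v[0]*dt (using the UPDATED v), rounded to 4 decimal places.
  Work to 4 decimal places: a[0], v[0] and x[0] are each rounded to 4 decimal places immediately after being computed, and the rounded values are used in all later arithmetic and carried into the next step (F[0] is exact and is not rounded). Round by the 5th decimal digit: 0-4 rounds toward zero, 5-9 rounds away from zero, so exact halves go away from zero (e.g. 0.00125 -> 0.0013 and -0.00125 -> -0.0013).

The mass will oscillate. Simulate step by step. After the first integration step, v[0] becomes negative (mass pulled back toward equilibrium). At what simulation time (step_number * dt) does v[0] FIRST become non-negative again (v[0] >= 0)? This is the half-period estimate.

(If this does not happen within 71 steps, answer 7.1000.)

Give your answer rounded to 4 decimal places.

Answer: 1.2000

Derivation:
Step 0: x=[9.4000] v=[0.0000]
Step 1: x=[9.3193] v=[-0.8067]
Step 2: x=[9.1639] v=[-1.5542]
Step 3: x=[8.9451] v=[-2.1877]
Step 4: x=[8.6790] v=[-2.6608]
Step 5: x=[8.3851] v=[-2.9387]
Step 6: x=[8.0850] v=[-3.0011]
Step 7: x=[7.8007] v=[-2.8434]
Step 8: x=[7.5530] v=[-2.4773]
Step 9: x=[7.3601] v=[-1.9295]
Step 10: x=[7.2361] v=[-1.2402]
Step 11: x=[7.1901] v=[-0.4600]
Step 12: x=[7.2255] v=[0.3539]
First v>=0 after going negative at step 12, time=1.2000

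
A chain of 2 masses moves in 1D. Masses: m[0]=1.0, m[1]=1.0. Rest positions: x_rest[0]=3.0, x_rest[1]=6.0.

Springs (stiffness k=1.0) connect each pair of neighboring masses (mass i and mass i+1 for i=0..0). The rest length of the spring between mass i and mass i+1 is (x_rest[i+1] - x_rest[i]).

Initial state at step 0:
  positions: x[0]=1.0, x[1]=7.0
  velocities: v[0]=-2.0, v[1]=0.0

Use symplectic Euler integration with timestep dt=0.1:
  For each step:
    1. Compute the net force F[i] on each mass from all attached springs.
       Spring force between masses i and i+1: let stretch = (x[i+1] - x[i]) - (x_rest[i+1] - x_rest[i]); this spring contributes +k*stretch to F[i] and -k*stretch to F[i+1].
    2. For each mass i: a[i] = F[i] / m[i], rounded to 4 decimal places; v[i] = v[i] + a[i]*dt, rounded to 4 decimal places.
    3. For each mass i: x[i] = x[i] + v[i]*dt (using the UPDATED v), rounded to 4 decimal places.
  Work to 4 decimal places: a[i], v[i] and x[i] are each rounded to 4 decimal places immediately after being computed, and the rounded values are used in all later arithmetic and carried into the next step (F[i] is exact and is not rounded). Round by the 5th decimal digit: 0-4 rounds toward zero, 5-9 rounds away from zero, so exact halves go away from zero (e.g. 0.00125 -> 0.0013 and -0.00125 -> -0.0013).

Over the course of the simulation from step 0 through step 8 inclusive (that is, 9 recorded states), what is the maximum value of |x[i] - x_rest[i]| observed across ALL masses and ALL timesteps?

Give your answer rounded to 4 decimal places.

Step 0: x=[1.0000 7.0000] v=[-2.0000 0.0000]
Step 1: x=[0.8300 6.9700] v=[-1.7000 -0.3000]
Step 2: x=[0.6914 6.9086] v=[-1.3860 -0.6140]
Step 3: x=[0.5850 6.8150] v=[-1.0643 -0.9357]
Step 4: x=[0.5109 6.6891] v=[-0.7413 -1.2587]
Step 5: x=[0.4686 6.5315] v=[-0.4235 -1.5765]
Step 6: x=[0.4569 6.3432] v=[-0.1172 -1.8828]
Step 7: x=[0.4740 6.1261] v=[0.1714 -2.1714]
Step 8: x=[0.5177 5.8824] v=[0.4366 -2.4366]
Max displacement = 2.5431

Answer: 2.5431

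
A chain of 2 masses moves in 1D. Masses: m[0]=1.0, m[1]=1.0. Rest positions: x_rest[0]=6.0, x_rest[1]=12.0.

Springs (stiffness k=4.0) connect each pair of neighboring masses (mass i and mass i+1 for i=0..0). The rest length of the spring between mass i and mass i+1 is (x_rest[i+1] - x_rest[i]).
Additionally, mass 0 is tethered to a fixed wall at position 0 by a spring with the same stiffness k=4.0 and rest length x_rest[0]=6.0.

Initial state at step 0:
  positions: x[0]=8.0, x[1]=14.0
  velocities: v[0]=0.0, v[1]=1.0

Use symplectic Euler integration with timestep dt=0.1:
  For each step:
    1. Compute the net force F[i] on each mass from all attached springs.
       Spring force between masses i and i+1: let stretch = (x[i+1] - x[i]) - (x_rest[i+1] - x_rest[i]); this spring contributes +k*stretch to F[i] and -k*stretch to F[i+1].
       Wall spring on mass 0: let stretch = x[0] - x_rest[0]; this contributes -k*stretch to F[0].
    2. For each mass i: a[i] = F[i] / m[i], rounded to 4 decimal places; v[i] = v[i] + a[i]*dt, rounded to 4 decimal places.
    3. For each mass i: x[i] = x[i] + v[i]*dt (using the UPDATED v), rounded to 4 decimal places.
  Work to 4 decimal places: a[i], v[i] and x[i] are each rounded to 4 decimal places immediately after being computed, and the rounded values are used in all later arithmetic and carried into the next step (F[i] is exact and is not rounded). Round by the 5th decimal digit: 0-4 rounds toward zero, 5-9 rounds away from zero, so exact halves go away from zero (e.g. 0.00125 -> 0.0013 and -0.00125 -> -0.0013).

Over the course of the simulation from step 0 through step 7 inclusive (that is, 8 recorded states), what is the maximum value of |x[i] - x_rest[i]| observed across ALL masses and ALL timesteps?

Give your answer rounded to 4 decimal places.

Step 0: x=[8.0000 14.0000] v=[0.0000 1.0000]
Step 1: x=[7.9200 14.1000] v=[-0.8000 1.0000]
Step 2: x=[7.7704 14.1928] v=[-1.4960 0.9280]
Step 3: x=[7.5669 14.2687] v=[-2.0352 0.7590]
Step 4: x=[7.3288 14.3165] v=[-2.3812 0.4783]
Step 5: x=[7.0770 14.3248] v=[-2.5176 0.0832]
Step 6: x=[6.8321 14.2832] v=[-2.4493 -0.4159]
Step 7: x=[6.6119 14.1836] v=[-2.2017 -0.9963]
Max displacement = 2.3248

Answer: 2.3248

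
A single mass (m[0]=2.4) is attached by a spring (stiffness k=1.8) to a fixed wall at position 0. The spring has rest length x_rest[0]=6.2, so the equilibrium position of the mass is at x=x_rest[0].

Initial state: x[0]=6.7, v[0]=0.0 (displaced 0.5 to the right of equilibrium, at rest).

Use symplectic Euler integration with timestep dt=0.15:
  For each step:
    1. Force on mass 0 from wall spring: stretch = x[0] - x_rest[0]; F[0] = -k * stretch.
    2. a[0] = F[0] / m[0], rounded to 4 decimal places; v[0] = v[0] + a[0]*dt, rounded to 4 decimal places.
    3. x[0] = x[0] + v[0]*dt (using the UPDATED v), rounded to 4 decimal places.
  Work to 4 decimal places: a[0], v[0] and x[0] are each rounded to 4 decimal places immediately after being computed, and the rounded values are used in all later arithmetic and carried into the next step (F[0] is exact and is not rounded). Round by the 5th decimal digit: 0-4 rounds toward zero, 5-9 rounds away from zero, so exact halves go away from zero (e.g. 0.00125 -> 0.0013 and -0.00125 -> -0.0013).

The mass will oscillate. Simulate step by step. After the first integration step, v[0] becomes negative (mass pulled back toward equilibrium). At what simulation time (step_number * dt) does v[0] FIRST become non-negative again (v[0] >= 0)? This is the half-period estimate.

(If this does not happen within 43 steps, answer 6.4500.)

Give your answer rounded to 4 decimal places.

Step 0: x=[6.7000] v=[0.0000]
Step 1: x=[6.6916] v=[-0.0563]
Step 2: x=[6.6749] v=[-0.1116]
Step 3: x=[6.6502] v=[-0.1650]
Step 4: x=[6.6178] v=[-0.2157]
Step 5: x=[6.5784] v=[-0.2627]
Step 6: x=[6.5326] v=[-0.3053]
Step 7: x=[6.4812] v=[-0.3427]
Step 8: x=[6.4251] v=[-0.3743]
Step 9: x=[6.3652] v=[-0.3996]
Step 10: x=[6.3025] v=[-0.4182]
Step 11: x=[6.2380] v=[-0.4297]
Step 12: x=[6.1729] v=[-0.4340]
Step 13: x=[6.1083] v=[-0.4310]
Step 14: x=[6.0452] v=[-0.4207]
Step 15: x=[5.9847] v=[-0.4033]
Step 16: x=[5.9278] v=[-0.3791]
Step 17: x=[5.8755] v=[-0.3485]
Step 18: x=[5.8287] v=[-0.3120]
Step 19: x=[5.7882] v=[-0.2702]
Step 20: x=[5.7546] v=[-0.2239]
Step 21: x=[5.7285] v=[-0.1738]
Step 22: x=[5.7104] v=[-0.1208]
Step 23: x=[5.7005] v=[-0.0657]
Step 24: x=[5.6991] v=[-0.0095]
Step 25: x=[5.7061] v=[0.0469]
First v>=0 after going negative at step 25, time=3.7500

Answer: 3.7500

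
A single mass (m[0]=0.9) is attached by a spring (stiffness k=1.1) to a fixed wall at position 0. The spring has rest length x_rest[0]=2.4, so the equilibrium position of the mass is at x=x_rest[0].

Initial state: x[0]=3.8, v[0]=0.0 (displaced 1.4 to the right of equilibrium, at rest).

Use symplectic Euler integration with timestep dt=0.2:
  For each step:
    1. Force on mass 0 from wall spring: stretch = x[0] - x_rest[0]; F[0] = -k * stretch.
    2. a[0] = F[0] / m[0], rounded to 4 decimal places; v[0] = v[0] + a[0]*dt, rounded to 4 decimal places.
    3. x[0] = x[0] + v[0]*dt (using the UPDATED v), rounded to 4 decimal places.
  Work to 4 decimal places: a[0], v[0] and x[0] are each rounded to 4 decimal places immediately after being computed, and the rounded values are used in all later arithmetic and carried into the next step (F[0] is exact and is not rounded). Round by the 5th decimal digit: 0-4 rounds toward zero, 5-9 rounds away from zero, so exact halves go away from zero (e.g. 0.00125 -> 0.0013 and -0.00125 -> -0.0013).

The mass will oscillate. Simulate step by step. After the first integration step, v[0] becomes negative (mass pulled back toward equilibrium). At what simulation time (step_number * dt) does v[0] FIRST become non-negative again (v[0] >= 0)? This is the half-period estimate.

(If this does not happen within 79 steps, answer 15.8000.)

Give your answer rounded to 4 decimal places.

Step 0: x=[3.8000] v=[0.0000]
Step 1: x=[3.7316] v=[-0.3422]
Step 2: x=[3.5981] v=[-0.6677]
Step 3: x=[3.4060] v=[-0.9606]
Step 4: x=[3.1647] v=[-1.2065]
Step 5: x=[2.8860] v=[-1.3934]
Step 6: x=[2.5836] v=[-1.5122]
Step 7: x=[2.2722] v=[-1.5571]
Step 8: x=[1.9670] v=[-1.5259]
Step 9: x=[1.6830] v=[-1.4201]
Step 10: x=[1.4340] v=[-1.2448]
Step 11: x=[1.2323] v=[-1.0087]
Step 12: x=[1.0876] v=[-0.7233]
Step 13: x=[1.0071] v=[-0.4025]
Step 14: x=[0.9947] v=[-0.0620]
Step 15: x=[1.0510] v=[0.2815]
First v>=0 after going negative at step 15, time=3.0000

Answer: 3.0000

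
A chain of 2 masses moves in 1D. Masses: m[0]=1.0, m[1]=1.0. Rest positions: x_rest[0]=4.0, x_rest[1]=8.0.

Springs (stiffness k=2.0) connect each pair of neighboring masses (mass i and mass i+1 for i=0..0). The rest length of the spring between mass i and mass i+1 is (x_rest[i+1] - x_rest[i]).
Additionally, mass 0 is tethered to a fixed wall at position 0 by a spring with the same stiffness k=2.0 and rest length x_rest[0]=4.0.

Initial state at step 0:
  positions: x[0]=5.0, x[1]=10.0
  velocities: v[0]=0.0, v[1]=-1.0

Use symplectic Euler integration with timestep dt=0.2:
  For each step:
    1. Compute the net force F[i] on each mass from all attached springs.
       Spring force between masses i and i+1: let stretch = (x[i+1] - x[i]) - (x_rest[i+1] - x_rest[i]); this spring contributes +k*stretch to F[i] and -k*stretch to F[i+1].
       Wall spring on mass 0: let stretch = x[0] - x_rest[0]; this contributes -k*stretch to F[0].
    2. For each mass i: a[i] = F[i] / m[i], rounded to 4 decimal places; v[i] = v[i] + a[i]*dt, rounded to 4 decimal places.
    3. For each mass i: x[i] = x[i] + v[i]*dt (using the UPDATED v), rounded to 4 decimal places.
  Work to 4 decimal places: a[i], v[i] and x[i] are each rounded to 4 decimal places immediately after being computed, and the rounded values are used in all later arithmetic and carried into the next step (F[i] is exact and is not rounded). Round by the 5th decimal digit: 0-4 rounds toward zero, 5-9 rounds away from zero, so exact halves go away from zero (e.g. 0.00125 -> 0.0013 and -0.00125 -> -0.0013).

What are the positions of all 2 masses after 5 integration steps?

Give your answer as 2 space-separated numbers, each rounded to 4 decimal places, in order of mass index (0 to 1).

Step 0: x=[5.0000 10.0000] v=[0.0000 -1.0000]
Step 1: x=[5.0000 9.7200] v=[0.0000 -1.4000]
Step 2: x=[4.9776 9.3824] v=[-0.1120 -1.6880]
Step 3: x=[4.9094 9.0124] v=[-0.3411 -1.8499]
Step 4: x=[4.7767 8.6342] v=[-0.6637 -1.8911]
Step 5: x=[4.5704 8.2674] v=[-1.0314 -1.8341]

Answer: 4.5704 8.2674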